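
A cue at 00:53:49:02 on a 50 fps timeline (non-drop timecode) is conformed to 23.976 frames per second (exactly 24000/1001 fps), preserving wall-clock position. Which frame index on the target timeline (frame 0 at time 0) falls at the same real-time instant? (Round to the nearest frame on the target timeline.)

frame 77420

Source frame index: (0×3600 + 53×60 + 49) × 50 + 2 = 161452.
Real time: 161452 / (50) = 80726/25 s.
Target frame: (80726/25) × (24000/1001) = 77496960/1001 ≈ 77419.540 → 77420.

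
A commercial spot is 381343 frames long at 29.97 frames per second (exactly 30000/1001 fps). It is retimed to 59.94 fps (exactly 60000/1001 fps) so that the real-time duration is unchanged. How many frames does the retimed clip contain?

762686 frames

Frames at target rate = 381343 × (60000/1001) / (30000/1001) = 762686.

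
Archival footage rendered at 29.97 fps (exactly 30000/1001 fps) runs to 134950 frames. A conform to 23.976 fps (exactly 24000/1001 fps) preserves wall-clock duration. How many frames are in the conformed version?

Target frames = source frames × (target rate / source rate) = 134950 × (24000/1001)/(30000/1001) = 134950 × 4/5 = 107960.

107960 frames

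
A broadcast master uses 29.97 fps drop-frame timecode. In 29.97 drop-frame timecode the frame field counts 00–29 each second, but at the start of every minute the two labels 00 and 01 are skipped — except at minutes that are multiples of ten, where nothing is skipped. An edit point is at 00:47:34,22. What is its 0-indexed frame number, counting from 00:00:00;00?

85556

As if non-drop at 30 labels/s: (0 × 3600 + 47 × 60 + 34) × 30 + 22 = 85642.
Minute boundaries passed: 47; those not divisible by 10: 47 − 4 = 43; dropped labels = 2 × 43 = 86.
Actual frame index = 85642 − 86 = 85556.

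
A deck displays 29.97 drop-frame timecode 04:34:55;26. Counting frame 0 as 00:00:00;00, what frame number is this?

Complete 10-minute blocks: 27, each 17982 frames → 485514.
Remaining 4 whole minutes in the current block: 1800 + 3 × 1798 = 7194 frames.
Within the current minute: 55 × 30 + 26 − 2 = 1674 (labels ;00/;01 skipped at this minute). Total = 485514 + 7194 + 1674 = 494382.

494382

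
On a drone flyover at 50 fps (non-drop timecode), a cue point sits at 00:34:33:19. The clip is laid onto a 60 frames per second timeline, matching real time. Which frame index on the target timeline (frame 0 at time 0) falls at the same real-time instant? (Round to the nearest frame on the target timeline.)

frame 124403

Source frame index: (0×3600 + 34×60 + 33) × 50 + 19 = 103669.
Real time: 103669 / (50) = 103669/50 s.
Target frame: (103669/50) × (60) = 622014/5 ≈ 124402.800 → 124403.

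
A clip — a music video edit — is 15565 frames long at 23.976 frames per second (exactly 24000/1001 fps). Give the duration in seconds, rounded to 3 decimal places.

649.190 seconds

Running time = 15565 × 1001/24000 = 3116113/4800 s ≈ 649.190 s.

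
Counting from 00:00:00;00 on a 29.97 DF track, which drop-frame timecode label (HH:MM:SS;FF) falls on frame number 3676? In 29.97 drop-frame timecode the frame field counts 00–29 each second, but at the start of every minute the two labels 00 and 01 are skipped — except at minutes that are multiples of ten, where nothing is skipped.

00:02:02;20

Each 10-minute DF block holds 10 × 60 × 30 − 9 × 2 = 17982 frames. 3676 ÷ 17982 → 0 full blocks, remainder 3676.
Within the partial block the first minute is 1800 frames and each further minute 1798, so 2 further minute boundaries passed. Total skipped labels = 18 × 0 + 2 × 2 = 4.
Non-drop label index = 3676 + 4 = 3680; at 30 labels/s that is 00:02:02:20, i.e. DF 00:02:02;20.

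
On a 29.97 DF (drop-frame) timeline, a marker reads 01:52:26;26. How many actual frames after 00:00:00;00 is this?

As if non-drop at 30 labels/s: (1 × 3600 + 52 × 60 + 26) × 30 + 26 = 202406.
Minute boundaries passed: 112; those not divisible by 10: 112 − 11 = 101; dropped labels = 2 × 101 = 202.
Actual frame index = 202406 − 202 = 202204.

202204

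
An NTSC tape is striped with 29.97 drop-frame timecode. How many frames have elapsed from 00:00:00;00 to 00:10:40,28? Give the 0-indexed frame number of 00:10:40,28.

19210

Complete 10-minute blocks: 1, each 17982 frames → 17982.
Remaining 0 whole minutes in the current block: 0 frames.
Within the current minute: 40 × 30 + 28 = 1228. Total = 17982 + 0 + 1228 = 19210.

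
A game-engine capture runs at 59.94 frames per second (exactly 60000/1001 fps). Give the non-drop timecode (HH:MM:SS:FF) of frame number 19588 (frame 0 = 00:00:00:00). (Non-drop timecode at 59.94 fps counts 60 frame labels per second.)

19588 ÷ 60 = 326 full seconds, remainder 28 frames.
326 s = 0 h 5 min 26 s.
Timecode: 00:05:26:28.

00:05:26:28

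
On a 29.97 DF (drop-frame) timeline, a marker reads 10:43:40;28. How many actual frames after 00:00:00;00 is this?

1157470

Complete 10-minute blocks: 64, each 17982 frames → 1150848.
Remaining 3 whole minutes in the current block: 1800 + 2 × 1798 = 5396 frames.
Within the current minute: 40 × 30 + 28 − 2 = 1226 (labels ;00/;01 skipped at this minute). Total = 1150848 + 5396 + 1226 = 1157470.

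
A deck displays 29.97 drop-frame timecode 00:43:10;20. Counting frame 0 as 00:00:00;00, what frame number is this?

77642

As if non-drop at 30 labels/s: (0 × 3600 + 43 × 60 + 10) × 30 + 20 = 77720.
Minute boundaries passed: 43; those not divisible by 10: 43 − 4 = 39; dropped labels = 2 × 39 = 78.
Actual frame index = 77720 − 78 = 77642.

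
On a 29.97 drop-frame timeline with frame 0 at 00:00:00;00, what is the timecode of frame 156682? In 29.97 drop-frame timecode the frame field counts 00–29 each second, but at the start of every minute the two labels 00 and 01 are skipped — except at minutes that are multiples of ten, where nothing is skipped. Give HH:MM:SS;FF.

01:27:08;00

Ten DF minutes hold 17982 frames, so frame 156682 lies in block 8 (frames 143856–161837) with 12826 frames into that block.
The block's first minute is 1800 frames and the rest 1798 each; 12826 frames reaches minute 7, so 8 × 18 + 7 × 2 = 158 labels have been skipped so far.
Adding those back, label number 156682 + 158 = 156840 at 30 labels/s is 5228 s + 0 f = 1 h 27 min 8 s frame 0, i.e. 01:27:08;00.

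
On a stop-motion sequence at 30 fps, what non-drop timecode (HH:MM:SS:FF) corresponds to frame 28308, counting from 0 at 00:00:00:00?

28308 ÷ 30 = 943 full seconds, remainder 18 frames.
943 s = 0 h 15 min 43 s.
Timecode: 00:15:43:18.

00:15:43:18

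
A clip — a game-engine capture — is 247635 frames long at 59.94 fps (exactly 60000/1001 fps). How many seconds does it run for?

Running time = 247635 / (60000/1001) = 4131.37725 s.

4131.37725 seconds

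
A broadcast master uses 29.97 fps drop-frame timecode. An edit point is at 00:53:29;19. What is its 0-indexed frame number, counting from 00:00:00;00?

As if non-drop at 30 labels/s: (0 × 3600 + 53 × 60 + 29) × 30 + 19 = 96289.
Minute boundaries passed: 53; those not divisible by 10: 53 − 5 = 48; dropped labels = 2 × 48 = 96.
Actual frame index = 96289 − 96 = 96193.

96193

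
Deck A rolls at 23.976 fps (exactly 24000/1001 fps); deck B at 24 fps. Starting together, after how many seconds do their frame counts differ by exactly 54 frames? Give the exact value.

The gap grows by |24 − 24000/1001| = 24/1001 frames per second.
Time for a 54-frame gap: 54 ÷ (24/1001) = 2252.25 s.

2252.25 seconds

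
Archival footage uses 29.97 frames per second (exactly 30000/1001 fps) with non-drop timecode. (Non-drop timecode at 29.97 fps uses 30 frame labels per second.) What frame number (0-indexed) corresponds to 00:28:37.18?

Total seconds to the label: (0 × 3600 + 28 × 60 + 37) = 1717.
Frame index = 1717 × 30 + 18 = 51528.

frame 51528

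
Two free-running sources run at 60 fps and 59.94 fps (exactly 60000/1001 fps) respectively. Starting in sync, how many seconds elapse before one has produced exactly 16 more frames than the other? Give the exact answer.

The gap grows by |60000/1001 − 60| = 60/1001 frames per second.
Time for a 16-frame gap: 16 ÷ (60/1001) = 4004/15 s.

4004/15 seconds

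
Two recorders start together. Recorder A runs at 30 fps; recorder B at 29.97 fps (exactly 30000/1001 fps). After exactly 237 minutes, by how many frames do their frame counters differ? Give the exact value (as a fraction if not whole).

426600/1001 frames

237 min = 14220 s.
A emits 30 × 14220 = 426600 frames; B emits 30000/1001 × 14220 = 426600000/1001.
Difference = 426600/1001 frames (≈ 426.1738); B is behind A.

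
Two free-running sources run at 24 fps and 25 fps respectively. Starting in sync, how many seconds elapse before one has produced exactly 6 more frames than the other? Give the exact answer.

The gap grows by |25 − 24| = 1 frame per second.
Time for a 6-frame gap: 6 ÷ (1) = 6 s.

6 seconds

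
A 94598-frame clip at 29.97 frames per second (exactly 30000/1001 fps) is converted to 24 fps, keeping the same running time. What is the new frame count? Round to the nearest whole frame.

75754 frames

Frames at target rate = 94598 × (24) / (30000/1001) = 47346299/625 ≈ 75754.078.
Nearest whole frame: 75754.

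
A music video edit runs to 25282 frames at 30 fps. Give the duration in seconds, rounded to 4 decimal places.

842.7333 seconds

Running time = 25282 × 1/30 = 12641/15 s ≈ 842.7333 s.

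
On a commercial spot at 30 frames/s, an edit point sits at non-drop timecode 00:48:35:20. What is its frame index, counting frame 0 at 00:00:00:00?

frame 87470

Total seconds to the label: (0 × 3600 + 48 × 60 + 35) = 2915.
Frame index = 2915 × 30 + 20 = 87470.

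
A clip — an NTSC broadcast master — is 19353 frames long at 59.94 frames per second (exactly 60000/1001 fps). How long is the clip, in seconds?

Running time = 19353 / (60000/1001) = 322.87255 s.

322.87255 seconds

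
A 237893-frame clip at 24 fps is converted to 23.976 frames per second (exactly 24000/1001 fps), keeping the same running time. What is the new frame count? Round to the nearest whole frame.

Frames at target rate = 237893 × (24000/1001) / (24) = 237893000/1001 ≈ 237655.345.
Nearest whole frame: 237655.

237655 frames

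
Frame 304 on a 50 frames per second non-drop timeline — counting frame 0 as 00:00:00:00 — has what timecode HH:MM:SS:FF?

304 ÷ 50 = 6 full seconds, remainder 4 frames.
6 s = 0 h 0 min 6 s.
Timecode: 00:00:06:04.

00:00:06:04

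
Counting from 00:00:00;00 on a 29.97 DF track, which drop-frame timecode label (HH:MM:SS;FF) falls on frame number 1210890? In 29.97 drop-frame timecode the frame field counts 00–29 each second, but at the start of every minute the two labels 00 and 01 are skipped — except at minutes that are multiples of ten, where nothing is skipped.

11:13:23;12

Ten DF minutes hold 17982 frames, so frame 1210890 lies in block 67 (frames 1204794–1222775) with 6096 frames into that block.
The block's first minute is 1800 frames and the rest 1798 each; 6096 frames reaches minute 3, so 67 × 18 + 3 × 2 = 1212 labels have been skipped so far.
Adding those back, label number 1210890 + 1212 = 1212102 at 30 labels/s is 40403 s + 12 f = 11 h 13 min 23 s frame 12, i.e. 11:13:23;12.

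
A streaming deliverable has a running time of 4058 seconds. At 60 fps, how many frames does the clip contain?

243480 frames

Frames = 4058 × 60 = 243480.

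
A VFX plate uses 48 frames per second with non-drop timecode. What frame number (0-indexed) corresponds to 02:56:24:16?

Total seconds to the label: (2 × 3600 + 56 × 60 + 24) = 10584.
Frame index = 10584 × 48 + 16 = 508048.

508048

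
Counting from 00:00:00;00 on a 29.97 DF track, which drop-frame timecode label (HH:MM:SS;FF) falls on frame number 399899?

03:42:23;09

Each 10-minute DF block holds 10 × 60 × 30 − 9 × 2 = 17982 frames. 399899 ÷ 17982 → 22 full blocks, remainder 4295.
Within the partial block the first minute is 1800 frames and each further minute 1798, so 2 further minute boundaries passed. Total skipped labels = 18 × 22 + 2 × 2 = 400.
Non-drop label index = 399899 + 400 = 400299; at 30 labels/s that is 03:42:23:09, i.e. DF 03:42:23;09.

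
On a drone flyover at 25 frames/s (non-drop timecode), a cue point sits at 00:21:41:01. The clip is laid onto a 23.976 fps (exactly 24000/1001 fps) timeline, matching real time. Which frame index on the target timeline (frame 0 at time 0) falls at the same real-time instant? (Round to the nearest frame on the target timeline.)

Source frame index: (0×3600 + 21×60 + 41) × 25 + 1 = 32526.
Real time: 32526 / (25) = 32526/25 s.
Target frame: (32526/25) × (24000/1001) = 2401920/77 ≈ 31193.766 → 31194.

frame 31194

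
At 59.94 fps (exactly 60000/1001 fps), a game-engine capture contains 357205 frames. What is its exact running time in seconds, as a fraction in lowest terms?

Running time = 357205 ÷ (60000/1001) = 357205 × 1001/60000 = 71512441/12000 s.

71512441/12000 seconds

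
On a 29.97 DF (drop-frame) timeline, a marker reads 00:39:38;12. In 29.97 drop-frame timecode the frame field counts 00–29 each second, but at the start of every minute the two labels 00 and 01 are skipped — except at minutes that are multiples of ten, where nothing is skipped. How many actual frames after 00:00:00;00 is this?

71280

As if non-drop at 30 labels/s: (0 × 3600 + 39 × 60 + 38) × 30 + 12 = 71352.
Minute boundaries passed: 39; those not divisible by 10: 39 − 3 = 36; dropped labels = 2 × 36 = 72.
Actual frame index = 71352 − 72 = 71280.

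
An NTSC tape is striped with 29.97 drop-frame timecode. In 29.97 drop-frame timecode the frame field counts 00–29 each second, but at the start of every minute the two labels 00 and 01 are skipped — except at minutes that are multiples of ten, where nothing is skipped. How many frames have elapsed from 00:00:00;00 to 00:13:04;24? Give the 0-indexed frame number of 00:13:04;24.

As if non-drop at 30 labels/s: (0 × 3600 + 13 × 60 + 4) × 30 + 24 = 23544.
Minute boundaries passed: 13; those not divisible by 10: 13 − 1 = 12; dropped labels = 2 × 12 = 24.
Actual frame index = 23544 − 24 = 23520.

23520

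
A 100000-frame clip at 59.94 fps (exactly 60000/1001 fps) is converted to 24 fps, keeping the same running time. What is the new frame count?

40040 frames

Target frames = source frames × (target rate / source rate) = 100000 × (24)/(60000/1001) = 100000 × 1001/2500 = 40040.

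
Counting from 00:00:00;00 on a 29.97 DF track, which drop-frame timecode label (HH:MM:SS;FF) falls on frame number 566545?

05:15:03;23

Ten DF minutes hold 17982 frames, so frame 566545 lies in block 31 (frames 557442–575423) with 9103 frames into that block.
The block's first minute is 1800 frames and the rest 1798 each; 9103 frames reaches minute 5, so 31 × 18 + 5 × 2 = 568 labels have been skipped so far.
Adding those back, label number 566545 + 568 = 567113 at 30 labels/s is 18903 s + 23 f = 5 h 15 min 3 s frame 23, i.e. 05:15:03;23.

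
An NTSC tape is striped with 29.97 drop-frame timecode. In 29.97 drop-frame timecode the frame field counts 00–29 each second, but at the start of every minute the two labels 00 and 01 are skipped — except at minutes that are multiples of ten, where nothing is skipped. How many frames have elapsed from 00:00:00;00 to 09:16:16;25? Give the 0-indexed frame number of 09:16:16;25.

Complete 10-minute blocks: 55, each 17982 frames → 989010.
Remaining 6 whole minutes in the current block: 1800 + 5 × 1798 = 10790 frames.
Within the current minute: 16 × 30 + 25 − 2 = 503 (labels ;00/;01 skipped at this minute). Total = 989010 + 10790 + 503 = 1000303.

1000303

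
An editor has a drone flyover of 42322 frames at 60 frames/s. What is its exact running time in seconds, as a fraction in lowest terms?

21161/30 seconds

Running time = 42322 ÷ (60) = 42322 × 1/60 = 21161/30 s.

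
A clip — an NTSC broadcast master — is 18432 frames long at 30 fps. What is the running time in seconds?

614.4 seconds

Running time = 18432 / (30) = 614.4 s.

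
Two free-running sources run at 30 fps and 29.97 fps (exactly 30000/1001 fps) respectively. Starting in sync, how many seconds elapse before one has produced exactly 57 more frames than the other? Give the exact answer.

The gap grows by |30000/1001 − 30| = 30/1001 frames per second.
Time for a 57-frame gap: 57 ÷ (30/1001) = 1901.9 s.

1901.9 seconds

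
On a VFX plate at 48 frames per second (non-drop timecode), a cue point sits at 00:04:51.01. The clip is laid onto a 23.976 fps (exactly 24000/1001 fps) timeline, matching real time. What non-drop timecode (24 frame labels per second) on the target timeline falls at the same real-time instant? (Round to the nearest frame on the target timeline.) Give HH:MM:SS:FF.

00:04:50:18

Source frame index: (0×3600 + 4×60 + 51) × 48 + 1 = 13969.
Real time: 13969 / (48) = 13969/48 s.
Target frame: (13969/48) × (24000/1001) = 6984500/1001 ≈ 6977.522 → 6978.
At 24 labels/s: frame 6978 → 00:04:50:18.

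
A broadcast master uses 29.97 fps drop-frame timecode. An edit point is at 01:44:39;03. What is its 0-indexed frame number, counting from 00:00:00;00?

Complete 10-minute blocks: 10, each 17982 frames → 179820.
Remaining 4 whole minutes in the current block: 1800 + 3 × 1798 = 7194 frames.
Within the current minute: 39 × 30 + 3 − 2 = 1171 (labels ;00/;01 skipped at this minute). Total = 179820 + 7194 + 1171 = 188185.

188185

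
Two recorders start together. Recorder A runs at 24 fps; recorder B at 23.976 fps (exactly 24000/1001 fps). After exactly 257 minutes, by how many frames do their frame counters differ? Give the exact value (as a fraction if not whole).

257 min = 15420 s.
A emits 24 × 15420 = 370080 frames; B emits 24000/1001 × 15420 = 370080000/1001.
Difference = 370080/1001 frames (≈ 369.7103); B is behind A.

370080/1001 frames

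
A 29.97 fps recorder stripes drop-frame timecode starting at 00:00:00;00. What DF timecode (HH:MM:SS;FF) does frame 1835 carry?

00:01:01;07

Ten DF minutes hold 17982 frames, so frame 1835 lies in block 0 (frames 0–17981) with 1835 frames into that block.
The block's first minute is 1800 frames and the rest 1798 each; 1835 frames reaches minute 1, so 0 × 18 + 1 × 2 = 2 labels have been skipped so far.
Adding those back, label number 1835 + 2 = 1837 at 30 labels/s is 61 s + 7 f = 0 h 1 min 1 s frame 7, i.e. 00:01:01;07.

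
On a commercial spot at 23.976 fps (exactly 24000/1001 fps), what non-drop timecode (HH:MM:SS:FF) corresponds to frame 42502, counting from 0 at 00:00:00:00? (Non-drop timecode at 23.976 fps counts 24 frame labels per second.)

42502 ÷ 24 = 1770 full seconds, remainder 22 frames.
1770 s = 0 h 29 min 30 s.
Timecode: 00:29:30:22.

00:29:30:22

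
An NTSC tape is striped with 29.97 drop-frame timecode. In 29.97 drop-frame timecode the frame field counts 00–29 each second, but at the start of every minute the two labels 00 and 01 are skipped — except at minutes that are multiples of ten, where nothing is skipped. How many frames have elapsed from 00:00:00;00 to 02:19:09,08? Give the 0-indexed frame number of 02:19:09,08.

250226

As if non-drop at 30 labels/s: (2 × 3600 + 19 × 60 + 9) × 30 + 8 = 250478.
Minute boundaries passed: 139; those not divisible by 10: 139 − 13 = 126; dropped labels = 2 × 126 = 252.
Actual frame index = 250478 − 252 = 250226.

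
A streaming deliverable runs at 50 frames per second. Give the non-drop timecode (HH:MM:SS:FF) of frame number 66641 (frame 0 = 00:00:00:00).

00:22:12:41

66641 ÷ 50 = 1332 full seconds, remainder 41 frames.
1332 s = 0 h 22 min 12 s.
Timecode: 00:22:12:41.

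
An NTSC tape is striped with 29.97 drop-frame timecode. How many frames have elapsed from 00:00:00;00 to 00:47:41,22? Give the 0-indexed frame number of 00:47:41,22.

85766

As if non-drop at 30 labels/s: (0 × 3600 + 47 × 60 + 41) × 30 + 22 = 85852.
Minute boundaries passed: 47; those not divisible by 10: 47 − 4 = 43; dropped labels = 2 × 43 = 86.
Actual frame index = 85852 − 86 = 85766.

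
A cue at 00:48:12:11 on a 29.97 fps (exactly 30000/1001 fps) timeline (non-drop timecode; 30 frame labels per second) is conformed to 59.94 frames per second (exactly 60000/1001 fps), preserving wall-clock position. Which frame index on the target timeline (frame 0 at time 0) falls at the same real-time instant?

frame 173542

Source frame index: (0×3600 + 48×60 + 12) × 30 + 11 = 86771.
Real time: 86771 / (30000/1001) = 86857771/30000 s.
Target frame: (86857771/30000) × (60000/1001) = 173542.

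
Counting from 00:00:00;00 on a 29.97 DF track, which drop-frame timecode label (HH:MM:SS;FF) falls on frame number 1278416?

11:50:56;14

Ten DF minutes hold 17982 frames, so frame 1278416 lies in block 71 (frames 1276722–1294703) with 1694 frames into that block.
The block's first minute is 1800 frames and the rest 1798 each; 1694 frames reaches minute 0, so 71 × 18 + 0 × 2 = 1278 labels have been skipped so far.
Adding those back, label number 1278416 + 1278 = 1279694 at 30 labels/s is 42656 s + 14 f = 11 h 50 min 56 s frame 14, i.e. 11:50:56;14.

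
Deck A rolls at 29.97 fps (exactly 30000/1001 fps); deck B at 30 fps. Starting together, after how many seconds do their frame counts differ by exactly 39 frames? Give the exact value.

1301.3 seconds

The gap grows by |30 − 30000/1001| = 30/1001 frames per second.
Time for a 39-frame gap: 39 ÷ (30/1001) = 1301.3 s.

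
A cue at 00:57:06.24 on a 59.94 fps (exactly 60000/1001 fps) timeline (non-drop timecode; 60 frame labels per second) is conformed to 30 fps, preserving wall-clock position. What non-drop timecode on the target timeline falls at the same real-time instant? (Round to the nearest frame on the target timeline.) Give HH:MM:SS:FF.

00:57:09:25

Source frame index: (0×3600 + 57×60 + 6) × 60 + 24 = 205584.
Real time: 205584 / (60000/1001) = 4287283/1250 s.
Target frame: (4287283/1250) × (30) = 12861849/125 ≈ 102894.792 → 102895.
At 30 labels/s: frame 102895 → 00:57:09:25.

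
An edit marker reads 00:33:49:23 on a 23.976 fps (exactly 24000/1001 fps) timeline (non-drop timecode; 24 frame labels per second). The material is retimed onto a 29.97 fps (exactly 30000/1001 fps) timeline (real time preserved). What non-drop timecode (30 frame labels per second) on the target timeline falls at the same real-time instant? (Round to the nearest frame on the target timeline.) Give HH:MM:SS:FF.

00:33:49:29

Source frame index: (0×3600 + 33×60 + 49) × 24 + 23 = 48719.
Real time: 48719 / (24000/1001) = 48767719/24000 s.
Target frame: (48767719/24000) × (30000/1001) = 243595/4 ≈ 60898.750 → 60899.
At 30 labels/s: frame 60899 → 00:33:49:29.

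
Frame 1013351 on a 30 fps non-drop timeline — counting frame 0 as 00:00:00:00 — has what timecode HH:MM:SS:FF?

1013351 ÷ 30 = 33778 full seconds, remainder 11 frames.
33778 s = 9 h 22 min 58 s.
Timecode: 09:22:58:11.

09:22:58:11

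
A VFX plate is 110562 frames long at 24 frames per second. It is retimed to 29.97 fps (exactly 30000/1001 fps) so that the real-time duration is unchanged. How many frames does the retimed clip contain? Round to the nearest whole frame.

Frames at target rate = 110562 × (30000/1001) / (24) = 138202500/1001 ≈ 138064.436.
Nearest whole frame: 138064.

138064 frames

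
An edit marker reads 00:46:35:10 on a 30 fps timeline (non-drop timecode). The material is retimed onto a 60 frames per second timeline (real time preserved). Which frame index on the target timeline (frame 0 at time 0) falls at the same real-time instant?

frame 167720

Source frame index: (0×3600 + 46×60 + 35) × 30 + 10 = 83860.
Real time: 83860 / (30) = 8386/3 s.
Target frame: (8386/3) × (60) = 167720.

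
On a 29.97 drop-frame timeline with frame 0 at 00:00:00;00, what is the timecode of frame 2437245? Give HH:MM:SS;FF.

22:35:22;25

Ten DF minutes hold 17982 frames, so frame 2437245 lies in block 135 (frames 2427570–2445551) with 9675 frames into that block.
The block's first minute is 1800 frames and the rest 1798 each; 9675 frames reaches minute 5, so 135 × 18 + 5 × 2 = 2440 labels have been skipped so far.
Adding those back, label number 2437245 + 2440 = 2439685 at 30 labels/s is 81322 s + 25 f = 22 h 35 min 22 s frame 25, i.e. 22:35:22;25.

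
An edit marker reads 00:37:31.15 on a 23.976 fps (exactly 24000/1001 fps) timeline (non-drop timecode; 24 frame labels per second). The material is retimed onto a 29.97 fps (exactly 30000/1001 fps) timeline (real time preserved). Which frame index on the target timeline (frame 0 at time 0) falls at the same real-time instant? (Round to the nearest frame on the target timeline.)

frame 67549

Source frame index: (0×3600 + 37×60 + 31) × 24 + 15 = 54039.
Real time: 54039 / (24000/1001) = 18031013/8000 s.
Target frame: (18031013/8000) × (30000/1001) = 270195/4 ≈ 67548.750 → 67549.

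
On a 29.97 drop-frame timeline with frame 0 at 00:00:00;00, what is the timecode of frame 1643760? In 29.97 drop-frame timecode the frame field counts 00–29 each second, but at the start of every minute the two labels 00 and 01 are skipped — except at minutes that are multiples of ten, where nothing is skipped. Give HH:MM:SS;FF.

Each 10-minute DF block holds 10 × 60 × 30 − 9 × 2 = 17982 frames. 1643760 ÷ 17982 → 91 full blocks, remainder 7398.
Within the partial block the first minute is 1800 frames and each further minute 1798, so 4 further minute boundaries passed. Total skipped labels = 18 × 91 + 2 × 4 = 1646.
Non-drop label index = 1643760 + 1646 = 1645406; at 30 labels/s that is 15:14:06:26, i.e. DF 15:14:06;26.

15:14:06;26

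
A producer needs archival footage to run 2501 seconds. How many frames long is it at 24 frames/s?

60024 frames

Frames = 2501 × 24 = 60024.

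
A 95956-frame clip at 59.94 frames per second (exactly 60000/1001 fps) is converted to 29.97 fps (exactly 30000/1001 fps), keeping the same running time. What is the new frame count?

47978 frames

Target frames = source frames × (target rate / source rate) = 95956 × (30000/1001)/(60000/1001) = 95956 × 1/2 = 47978.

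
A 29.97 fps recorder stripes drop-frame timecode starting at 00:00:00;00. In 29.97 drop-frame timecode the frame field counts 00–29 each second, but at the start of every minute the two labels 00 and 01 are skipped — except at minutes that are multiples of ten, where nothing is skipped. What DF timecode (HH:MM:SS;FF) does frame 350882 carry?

03:15:07;24

Each 10-minute DF block holds 10 × 60 × 30 − 9 × 2 = 17982 frames. 350882 ÷ 17982 → 19 full blocks, remainder 9224.
Within the partial block the first minute is 1800 frames and each further minute 1798, so 5 further minute boundaries passed. Total skipped labels = 18 × 19 + 2 × 5 = 352.
Non-drop label index = 350882 + 352 = 351234; at 30 labels/s that is 03:15:07:24, i.e. DF 03:15:07;24.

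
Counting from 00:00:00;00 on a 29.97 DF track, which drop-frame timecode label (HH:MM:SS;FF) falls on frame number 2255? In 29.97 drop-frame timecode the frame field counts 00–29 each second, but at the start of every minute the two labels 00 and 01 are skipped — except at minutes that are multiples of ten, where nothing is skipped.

Each 10-minute DF block holds 10 × 60 × 30 − 9 × 2 = 17982 frames. 2255 ÷ 17982 → 0 full blocks, remainder 2255.
Within the partial block the first minute is 1800 frames and each further minute 1798, so 1 further minute boundary passed. Total skipped labels = 18 × 0 + 2 × 1 = 2.
Non-drop label index = 2255 + 2 = 2257; at 30 labels/s that is 00:01:15:07, i.e. DF 00:01:15;07.

00:01:15;07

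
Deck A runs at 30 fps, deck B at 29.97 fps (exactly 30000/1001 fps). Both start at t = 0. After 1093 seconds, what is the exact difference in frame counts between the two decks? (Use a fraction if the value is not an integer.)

A emits 30 × 1093 = 32790 frames; B emits 30000/1001 × 1093 = 32790000/1001.
Difference = 32790/1001 frames (≈ 32.7572); B is behind A.

32790/1001 frames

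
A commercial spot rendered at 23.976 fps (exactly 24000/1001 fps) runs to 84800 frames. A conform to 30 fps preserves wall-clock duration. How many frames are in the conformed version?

Target frames = source frames × (target rate / source rate) = 84800 × (30)/(24000/1001) = 84800 × 1001/800 = 106106.

106106 frames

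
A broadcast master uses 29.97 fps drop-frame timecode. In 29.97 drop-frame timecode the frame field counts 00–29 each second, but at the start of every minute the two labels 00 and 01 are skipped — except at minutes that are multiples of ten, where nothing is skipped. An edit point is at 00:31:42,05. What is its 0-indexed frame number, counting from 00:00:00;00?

57009

As if non-drop at 30 labels/s: (0 × 3600 + 31 × 60 + 42) × 30 + 5 = 57065.
Minute boundaries passed: 31; those not divisible by 10: 31 − 3 = 28; dropped labels = 2 × 28 = 56.
Actual frame index = 57065 − 56 = 57009.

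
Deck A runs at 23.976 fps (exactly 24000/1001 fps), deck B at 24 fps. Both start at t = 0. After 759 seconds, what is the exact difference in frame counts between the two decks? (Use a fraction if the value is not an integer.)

1656/91 frames

A emits 24000/1001 × 759 = 1656000/91 frames; B emits 24 × 759 = 18216.
Difference = 1656/91 frames (≈ 18.1978); B is ahead of A.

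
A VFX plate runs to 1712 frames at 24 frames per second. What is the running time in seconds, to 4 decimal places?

71.3333 seconds

Running time = 1712 × 1/24 = 214/3 s ≈ 71.3333 s.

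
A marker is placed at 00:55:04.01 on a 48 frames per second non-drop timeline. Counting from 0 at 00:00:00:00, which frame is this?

158593

Total seconds to the label: (0 × 3600 + 55 × 60 + 4) = 3304.
Frame index = 3304 × 48 + 1 = 158593.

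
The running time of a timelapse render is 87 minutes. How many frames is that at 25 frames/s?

130500 frames

87 min = 5220 s.
Frames = 5220 × 25 = 130500.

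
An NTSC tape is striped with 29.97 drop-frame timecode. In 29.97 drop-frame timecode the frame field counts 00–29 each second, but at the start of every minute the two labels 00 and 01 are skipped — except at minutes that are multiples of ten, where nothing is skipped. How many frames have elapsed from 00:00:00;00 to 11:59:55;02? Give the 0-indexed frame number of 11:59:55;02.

1294556

Complete 10-minute blocks: 71, each 17982 frames → 1276722.
Remaining 9 whole minutes in the current block: 1800 + 8 × 1798 = 16184 frames.
Within the current minute: 55 × 30 + 2 − 2 = 1650 (labels ;00/;01 skipped at this minute). Total = 1276722 + 16184 + 1650 = 1294556.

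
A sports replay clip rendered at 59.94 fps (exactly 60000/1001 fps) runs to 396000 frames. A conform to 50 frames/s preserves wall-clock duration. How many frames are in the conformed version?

Target frames = source frames × (target rate / source rate) = 396000 × (50)/(60000/1001) = 396000 × 1001/1200 = 330330.

330330 frames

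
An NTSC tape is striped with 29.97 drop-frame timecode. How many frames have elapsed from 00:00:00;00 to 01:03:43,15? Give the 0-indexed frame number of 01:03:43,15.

As if non-drop at 30 labels/s: (1 × 3600 + 3 × 60 + 43) × 30 + 15 = 114705.
Minute boundaries passed: 63; those not divisible by 10: 63 − 6 = 57; dropped labels = 2 × 57 = 114.
Actual frame index = 114705 − 114 = 114591.

114591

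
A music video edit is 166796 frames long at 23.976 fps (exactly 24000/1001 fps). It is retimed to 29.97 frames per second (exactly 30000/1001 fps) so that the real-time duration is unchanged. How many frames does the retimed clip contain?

Target frames = source frames × (target rate / source rate) = 166796 × (30000/1001)/(24000/1001) = 166796 × 5/4 = 208495.

208495 frames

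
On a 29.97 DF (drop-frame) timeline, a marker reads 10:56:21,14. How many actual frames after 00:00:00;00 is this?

1180262

Complete 10-minute blocks: 65, each 17982 frames → 1168830.
Remaining 6 whole minutes in the current block: 1800 + 5 × 1798 = 10790 frames.
Within the current minute: 21 × 30 + 14 − 2 = 642 (labels ;00/;01 skipped at this minute). Total = 1168830 + 10790 + 642 = 1180262.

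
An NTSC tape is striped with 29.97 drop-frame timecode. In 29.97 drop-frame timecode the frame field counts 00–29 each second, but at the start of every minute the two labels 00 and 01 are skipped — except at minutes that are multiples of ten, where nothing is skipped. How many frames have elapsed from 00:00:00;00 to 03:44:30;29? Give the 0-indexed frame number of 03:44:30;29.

Complete 10-minute blocks: 22, each 17982 frames → 395604.
Remaining 4 whole minutes in the current block: 1800 + 3 × 1798 = 7194 frames.
Within the current minute: 30 × 30 + 29 − 2 = 927 (labels ;00/;01 skipped at this minute). Total = 395604 + 7194 + 927 = 403725.

403725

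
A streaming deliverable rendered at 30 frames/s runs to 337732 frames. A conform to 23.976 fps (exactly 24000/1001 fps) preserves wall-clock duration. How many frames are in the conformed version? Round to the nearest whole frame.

Frames at target rate = 337732 × (24000/1001) / (30) = 270185600/1001 ≈ 269915.684.
Nearest whole frame: 269916.

269916 frames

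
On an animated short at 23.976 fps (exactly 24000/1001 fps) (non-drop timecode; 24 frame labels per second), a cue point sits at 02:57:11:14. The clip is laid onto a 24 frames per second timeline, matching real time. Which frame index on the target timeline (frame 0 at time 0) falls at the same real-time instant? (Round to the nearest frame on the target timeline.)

Source frame index: (2×3600 + 57×60 + 11) × 24 + 14 = 255158.
Real time: 255158 / (24000/1001) = 127706579/12000 s.
Target frame: (127706579/12000) × (24) = 127706579/500 ≈ 255413.158 → 255413.

frame 255413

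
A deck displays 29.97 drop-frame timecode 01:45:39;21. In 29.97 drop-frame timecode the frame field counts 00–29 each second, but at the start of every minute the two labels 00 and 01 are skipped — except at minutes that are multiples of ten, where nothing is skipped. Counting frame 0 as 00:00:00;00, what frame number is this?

As if non-drop at 30 labels/s: (1 × 3600 + 45 × 60 + 39) × 30 + 21 = 190191.
Minute boundaries passed: 105; those not divisible by 10: 105 − 10 = 95; dropped labels = 2 × 95 = 190.
Actual frame index = 190191 − 190 = 190001.

190001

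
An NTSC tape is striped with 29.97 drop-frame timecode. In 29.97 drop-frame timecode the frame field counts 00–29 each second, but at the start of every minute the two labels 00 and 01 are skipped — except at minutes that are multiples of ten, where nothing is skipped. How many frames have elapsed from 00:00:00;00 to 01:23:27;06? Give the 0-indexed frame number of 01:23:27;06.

150066

Complete 10-minute blocks: 8, each 17982 frames → 143856.
Remaining 3 whole minutes in the current block: 1800 + 2 × 1798 = 5396 frames.
Within the current minute: 27 × 30 + 6 − 2 = 814 (labels ;00/;01 skipped at this minute). Total = 143856 + 5396 + 814 = 150066.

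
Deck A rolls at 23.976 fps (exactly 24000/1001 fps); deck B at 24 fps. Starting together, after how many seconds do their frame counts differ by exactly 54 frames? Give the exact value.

The gap grows by |24 − 24000/1001| = 24/1001 frames per second.
Time for a 54-frame gap: 54 ÷ (24/1001) = 2252.25 s.

2252.25 seconds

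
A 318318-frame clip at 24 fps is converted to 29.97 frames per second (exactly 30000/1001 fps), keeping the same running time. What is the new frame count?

397500 frames

Target frames = source frames × (target rate / source rate) = 318318 × (30000/1001)/(24) = 318318 × 1250/1001 = 397500.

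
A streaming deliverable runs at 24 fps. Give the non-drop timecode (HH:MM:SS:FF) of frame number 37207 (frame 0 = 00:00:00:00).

37207 ÷ 24 = 1550 full seconds, remainder 7 frames.
1550 s = 0 h 25 min 50 s.
Timecode: 00:25:50:07.

00:25:50:07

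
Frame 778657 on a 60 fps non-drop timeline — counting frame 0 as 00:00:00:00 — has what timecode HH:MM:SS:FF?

778657 ÷ 60 = 12977 full seconds, remainder 37 frames.
12977 s = 3 h 36 min 17 s.
Timecode: 03:36:17:37.

03:36:17:37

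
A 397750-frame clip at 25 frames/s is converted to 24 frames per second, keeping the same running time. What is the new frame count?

381840 frames

Target frames = source frames × (target rate / source rate) = 397750 × (24)/(25) = 397750 × 24/25 = 381840.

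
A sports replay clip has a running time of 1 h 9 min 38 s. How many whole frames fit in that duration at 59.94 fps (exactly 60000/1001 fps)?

250429 frames

1 h 9 min 38 s = 4178 s.
Frames = 4178 × 60000/1001 = 250680000/1001 ≈ 250429.5704.
Complete frames: 250429.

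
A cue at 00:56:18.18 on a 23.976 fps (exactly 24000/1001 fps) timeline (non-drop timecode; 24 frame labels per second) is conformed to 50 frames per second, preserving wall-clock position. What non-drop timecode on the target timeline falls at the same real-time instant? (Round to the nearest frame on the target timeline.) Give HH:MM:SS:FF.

00:56:22:06

Source frame index: (0×3600 + 56×60 + 18) × 24 + 18 = 81090.
Real time: 81090 / (24000/1001) = 2705703/800 s.
Target frame: (2705703/800) × (50) = 2705703/16 ≈ 169106.438 → 169106.
At 50 labels/s: frame 169106 → 00:56:22:06.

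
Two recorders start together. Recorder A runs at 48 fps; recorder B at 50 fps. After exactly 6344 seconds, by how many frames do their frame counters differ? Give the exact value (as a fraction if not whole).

A emits 48 × 6344 = 304512 frames; B emits 50 × 6344 = 317200.
Difference = 12688 frames; B is ahead of A.

12688 frames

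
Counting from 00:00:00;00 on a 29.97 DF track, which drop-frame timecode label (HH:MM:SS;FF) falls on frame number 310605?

Each 10-minute DF block holds 10 × 60 × 30 − 9 × 2 = 17982 frames. 310605 ÷ 17982 → 17 full blocks, remainder 4911.
Within the partial block the first minute is 1800 frames and each further minute 1798, so 2 further minute boundaries passed. Total skipped labels = 18 × 17 + 2 × 2 = 310.
Non-drop label index = 310605 + 310 = 310915; at 30 labels/s that is 02:52:43:25, i.e. DF 02:52:43;25.

02:52:43;25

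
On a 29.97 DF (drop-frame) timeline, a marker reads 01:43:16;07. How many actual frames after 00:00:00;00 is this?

As if non-drop at 30 labels/s: (1 × 3600 + 43 × 60 + 16) × 30 + 7 = 185887.
Minute boundaries passed: 103; those not divisible by 10: 103 − 10 = 93; dropped labels = 2 × 93 = 186.
Actual frame index = 185887 − 186 = 185701.

185701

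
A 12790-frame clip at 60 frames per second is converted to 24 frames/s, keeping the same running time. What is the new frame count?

Target frames = source frames × (target rate / source rate) = 12790 × (24)/(60) = 12790 × 2/5 = 5116.

5116 frames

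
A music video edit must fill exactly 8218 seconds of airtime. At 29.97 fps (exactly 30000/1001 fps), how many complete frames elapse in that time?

Frames = 8218 × 30000/1001 = 35220000/143 ≈ 246293.7063.
Complete frames: 246293.

246293 frames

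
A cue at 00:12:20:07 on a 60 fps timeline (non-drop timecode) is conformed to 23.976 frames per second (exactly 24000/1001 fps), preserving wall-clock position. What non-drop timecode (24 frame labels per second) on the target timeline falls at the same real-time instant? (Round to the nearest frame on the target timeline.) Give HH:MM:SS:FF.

Source frame index: (0×3600 + 12×60 + 20) × 60 + 7 = 44407.
Real time: 44407 / (60) = 44407/60 s.
Target frame: (44407/60) × (24000/1001) = 1614800/91 ≈ 17745.055 → 17745.
At 24 labels/s: frame 17745 → 00:12:19:09.

00:12:19:09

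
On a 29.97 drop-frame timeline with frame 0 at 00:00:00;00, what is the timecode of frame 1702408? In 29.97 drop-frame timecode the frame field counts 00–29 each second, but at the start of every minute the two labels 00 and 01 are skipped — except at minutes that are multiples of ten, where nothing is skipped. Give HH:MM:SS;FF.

15:46:43;22

Ten DF minutes hold 17982 frames, so frame 1702408 lies in block 94 (frames 1690308–1708289) with 12100 frames into that block.
The block's first minute is 1800 frames and the rest 1798 each; 12100 frames reaches minute 6, so 94 × 18 + 6 × 2 = 1704 labels have been skipped so far.
Adding those back, label number 1702408 + 1704 = 1704112 at 30 labels/s is 56803 s + 22 f = 15 h 46 min 43 s frame 22, i.e. 15:46:43;22.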